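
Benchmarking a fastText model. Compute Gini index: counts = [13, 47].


Probabilities: [13/60, 47/60] ≈ [0.2167, 0.7833]
Σpᵢ² = (169 + 2209)/60² = 2378/3600
Gini = 1 - Σpᵢ² = 1 - 2378/3600 = 0.3394

0.3394


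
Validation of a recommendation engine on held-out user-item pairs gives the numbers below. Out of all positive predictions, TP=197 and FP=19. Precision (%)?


Precision = TP/(TP+FP)
= 197/(197+19)
= 197/216 = 91.2%

91.2%


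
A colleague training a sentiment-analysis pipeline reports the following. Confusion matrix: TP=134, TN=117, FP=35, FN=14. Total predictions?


Total = TP + TN + FP + FN
= 134 + 117 + 35 + 14
= 300
(Predicted positive: 169, predicted negative: 131)

300


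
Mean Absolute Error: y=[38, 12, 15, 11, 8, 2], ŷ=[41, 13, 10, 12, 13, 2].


Absolute errors: |38-41|=3, |12-13|=1, |15-10|=5, |11-12|=1, |8-13|=5, |2-2|=0
Sum = 15
MAE = 15/6 = 5/2

5/2


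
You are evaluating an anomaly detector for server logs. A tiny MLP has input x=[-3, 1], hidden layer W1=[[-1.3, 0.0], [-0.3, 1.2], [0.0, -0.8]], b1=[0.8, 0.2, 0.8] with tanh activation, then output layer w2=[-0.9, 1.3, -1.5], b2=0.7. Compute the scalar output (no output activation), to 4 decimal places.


z1[0] = (-1.3)·(-3) + (0.0)·(1) + 0.8 = 4.7
z1[1] = (-0.3)·(-3) + (1.2)·(1) + 0.2 = 2.3
z1[2] = (0.0)·(-3) + (-0.8)·(1) + 0.8 = 0.0
h = tanh(z1) = [0.9998, 0.9801, 0.0]
output = (-0.9)·(0.9998) + (1.3)·(0.9801) + (-1.5)·(0.0) + 0.7 = 1.0743

1.0743


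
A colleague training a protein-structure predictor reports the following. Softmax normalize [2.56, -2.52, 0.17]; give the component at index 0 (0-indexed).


Exponentials: e^2.56=12.9358, e^-2.52=0.0805, e^0.17=1.1853
Sum = 14.2016
Softmax = [0.9109, 0.0057, 0.0835]
p[0] = 12.9358/14.2016 = 0.9109

0.9109


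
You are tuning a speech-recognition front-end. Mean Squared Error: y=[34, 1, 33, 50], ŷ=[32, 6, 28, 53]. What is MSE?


Squared errors: (34-32)²=4, (1-6)²=25, (33-28)²=25, (50-53)²=9
Sum = 63
MSE = 63/4 = 63/4

63/4


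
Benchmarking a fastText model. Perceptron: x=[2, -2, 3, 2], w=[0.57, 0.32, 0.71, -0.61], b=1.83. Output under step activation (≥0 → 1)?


z = (2)·(0.57) + (-2)·(0.32) + (3)·(0.71) + (2)·(-0.61) + 1.83
  = 3.24
step(z) = 1 (z≥0)

1


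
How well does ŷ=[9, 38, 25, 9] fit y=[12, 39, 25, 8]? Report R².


ȳ = 21
SS_res = Σ(y-ŷ)² = 11
SS_tot = Σ(y-ȳ)² = 590
R² = 1 - SS_res/SS_tot = 1 - 0.0186 = 0.9814

0.9814


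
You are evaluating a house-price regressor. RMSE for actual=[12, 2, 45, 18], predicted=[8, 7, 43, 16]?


MSE = 49/4 = 12.25
RMSE = √(49/4) = 3.5

3.5


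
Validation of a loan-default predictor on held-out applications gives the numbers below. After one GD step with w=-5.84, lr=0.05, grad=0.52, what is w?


w_new = w - α·∇
= -5.84 - 0.05·0.52
= -5.84 - 0.026
= -5.866

-5.866


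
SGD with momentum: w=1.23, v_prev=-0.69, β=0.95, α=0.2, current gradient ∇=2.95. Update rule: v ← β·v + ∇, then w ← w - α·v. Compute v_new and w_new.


v_new = 0.95·-0.69 + 2.95 = -0.6555 + 2.95 = 2.2945
w_new = 1.23 - 0.2·2.2945 = 1.23 - 0.4589 = 0.7711

v_new=2.2945, w_new=0.7711


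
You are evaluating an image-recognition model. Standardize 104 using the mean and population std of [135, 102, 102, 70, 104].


μ = 102.6, σ = 20.5679
z = (104 - 102.6)/20.5679 = 0.0681

0.0681


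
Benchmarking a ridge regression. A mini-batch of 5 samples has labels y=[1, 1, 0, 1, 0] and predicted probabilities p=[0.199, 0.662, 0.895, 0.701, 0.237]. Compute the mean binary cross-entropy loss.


L[0] = -ln(0.199) = 1.6145
L[1] = -ln(0.662) = 0.4125
L[2] = -ln(1-0.895) = -ln(0.105) = 2.2538
L[3] = -ln(0.701) = 0.3552
L[4] = -ln(1-0.237) = -ln(0.763) = 0.2705
mean = (1.6145 + 0.4125 + 2.2538 + 0.3552 + 0.2705)/5 = 0.9813

0.9813


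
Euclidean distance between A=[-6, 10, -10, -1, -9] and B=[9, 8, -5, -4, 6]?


d = √((-6-9)² + (10-8)² + (-10+ 5)² + (-1+ 4)² + (-9-6)²)
  = √(225 + 4 + 25 + 9 + 225)
  = √488 = 22.0907

22.0907


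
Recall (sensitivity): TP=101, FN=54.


Recall = TP/(TP+FN)
= 101/(101+54)
= 101/155 = 65.16%

65.16%


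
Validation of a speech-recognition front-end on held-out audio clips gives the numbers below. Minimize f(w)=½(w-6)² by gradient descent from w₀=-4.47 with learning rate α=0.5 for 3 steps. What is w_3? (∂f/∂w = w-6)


step 1: grad = -4.47-6 = -10.47; w = -4.47 - 0.5·(-10.47) = 0.765
step 2: grad = 0.765-6 = -5.235; w = 0.765 - 0.5·(-5.235) = 3.3825
step 3: grad = 3.3825-6 = -2.6175; w = 3.3825 - 0.5·(-2.6175) = 4.69125

4.69125


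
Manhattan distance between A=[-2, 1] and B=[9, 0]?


d = |-2-9| + |1-0|
  = 11 + 1
  = 12

12


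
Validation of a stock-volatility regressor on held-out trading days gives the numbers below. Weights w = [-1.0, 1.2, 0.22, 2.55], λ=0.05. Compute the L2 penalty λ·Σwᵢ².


‖w‖₂² = (-1.0)² + (1.2)² + (0.22)² + (2.55)²
     = 1 + 1.44 + 0.0484 + 6.5025
     = 8.9909
λ·‖w‖₂² = 0.05·8.9909 = 0.449545

0.449545


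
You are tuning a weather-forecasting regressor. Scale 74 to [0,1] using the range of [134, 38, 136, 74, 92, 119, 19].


min=19, max=136
(74-19)/(136-19) = 55/117 = 0.4701

0.4701


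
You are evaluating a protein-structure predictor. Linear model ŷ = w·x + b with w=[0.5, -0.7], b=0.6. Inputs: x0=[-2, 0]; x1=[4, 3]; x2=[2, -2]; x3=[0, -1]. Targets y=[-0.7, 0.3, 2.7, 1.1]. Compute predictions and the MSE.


ŷ0 = (0.5)·(-2) + (-0.7)·(0) + 0.6 = -0.4
ŷ1 = (0.5)·(4) + (-0.7)·(3) + 0.6 = 0.5
ŷ2 = (0.5)·(2) + (-0.7)·(-2) + 0.6 = 3.0
ŷ3 = (0.5)·(0) + (-0.7)·(-1) + 0.6 = 1.3
errors² = [0.09, 0.04, 0.09, 0.04]
MSE = 0.2600/4 = 0.065

0.065


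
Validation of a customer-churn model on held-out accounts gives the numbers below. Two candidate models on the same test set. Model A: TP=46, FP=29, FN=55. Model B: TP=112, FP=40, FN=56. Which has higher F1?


Model A: P=46/75=0.6133, R=46/101=0.4554, F1=2PR/(P+R)=2TP/(2TP+FP+FN)=92/176=0.5227
Model B: P=112/152=0.7368, R=112/168=0.6667, F1=2PR/(P+R)=2TP/(2TP+FP+FN)=224/320=0.7
0.5227 < 0.7 → Model B

Model B


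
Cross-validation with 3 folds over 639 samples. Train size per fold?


Fold size = 639/3 = 213
Training per fold = 639 - 213 = 426

426


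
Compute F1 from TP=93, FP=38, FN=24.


Precision = 93/131 = 0.7099
Recall = 93/117 = 0.7949
F1 = 2·P·R/(P+R) = 2·TP/(2·TP+FP+FN) = 186/(186+38+24) = 186/248 = 0.75

0.75


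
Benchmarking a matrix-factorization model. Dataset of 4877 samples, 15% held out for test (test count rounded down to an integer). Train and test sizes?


Test = ⌊4877·15/100⌋ = 731
Train = 4877 - 731 = 4146

Train: 4146, Test: 731


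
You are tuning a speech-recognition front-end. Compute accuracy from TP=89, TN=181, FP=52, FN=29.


Accuracy = (TP+TN)/(TP+TN+FP+FN)
= (89+181)/(351)
= 270/351 = 76.92%

76.92%


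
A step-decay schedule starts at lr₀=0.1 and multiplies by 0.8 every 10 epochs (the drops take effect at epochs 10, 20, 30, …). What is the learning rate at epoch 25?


n_drops = ⌊25/10⌋ = 2
lr = 0.1·0.8^2 = 0.1·0.64 = 0.064

0.064


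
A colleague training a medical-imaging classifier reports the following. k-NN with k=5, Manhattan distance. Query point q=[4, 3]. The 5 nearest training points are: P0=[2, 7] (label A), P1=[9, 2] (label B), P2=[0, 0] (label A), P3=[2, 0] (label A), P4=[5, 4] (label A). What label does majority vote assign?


d(q,P0) = 6  (label A)
d(q,P1) = 6  (label B)
d(q,P2) = 7  (label A)
d(q,P3) = 5  (label A)
d(q,P4) = 2  (label A)
Votes: A=4, B=1
Majority → A

A


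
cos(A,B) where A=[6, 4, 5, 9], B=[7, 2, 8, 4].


A·B = 6·7 + 4·2 + 5·8 + 9·4 = 126
‖A‖ = √158 = 12.5698, ‖B‖ = √133 = 11.5326
cos = 126/(√158·√133) = 126/√21014 = 0.8692

0.8692


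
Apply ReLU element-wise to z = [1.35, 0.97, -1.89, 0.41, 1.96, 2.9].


ReLU(1.35) = max(0, 1.35) = 1.35
ReLU(0.97) = max(0, 0.97) = 0.97
ReLU(-1.89) = max(0, -1.89) = 0.0
ReLU(0.41) = max(0, 0.41) = 0.41
ReLU(1.96) = max(0, 1.96) = 1.96
ReLU(2.9) = max(0, 2.9) = 2.9
result = [1.35, 0.97, 0.0, 0.41, 1.96, 2.9]

[1.35, 0.97, 0.0, 0.41, 1.96, 2.9]


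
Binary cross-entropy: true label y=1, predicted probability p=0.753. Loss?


BCE = -[y·ln(p) + (1-y)·ln(1-p)]
= -1·ln(0.753) - 0
= -ln(0.753) = 0.2837

0.2837


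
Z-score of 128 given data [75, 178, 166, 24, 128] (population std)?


μ = 114.2, σ = 57.6486
z = (128 - 114.2)/57.6486 = 0.2394

0.2394


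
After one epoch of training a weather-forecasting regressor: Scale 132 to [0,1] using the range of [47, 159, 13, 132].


min=13, max=159
(132-13)/(159-13) = 119/146 = 0.8151

0.8151


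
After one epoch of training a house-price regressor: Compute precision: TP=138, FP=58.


Precision = TP/(TP+FP)
= 138/(138+58)
= 138/196 = 70.41%

70.41%


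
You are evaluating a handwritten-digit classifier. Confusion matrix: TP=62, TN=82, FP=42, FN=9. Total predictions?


Total = TP + TN + FP + FN
= 62 + 82 + 42 + 9
= 195
(Predicted positive: 104, predicted negative: 91)

195


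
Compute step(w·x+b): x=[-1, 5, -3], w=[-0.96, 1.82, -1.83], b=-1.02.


z = (-1)·(-0.96) + (5)·(1.82) + (-3)·(-1.83) - 1.02
  = 14.53
step(z) = 1 (z≥0)

1


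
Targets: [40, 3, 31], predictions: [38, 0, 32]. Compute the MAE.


Absolute errors: |40-38|=2, |3-0|=3, |31-32|=1
Sum = 6
MAE = 6/3 = 2

2


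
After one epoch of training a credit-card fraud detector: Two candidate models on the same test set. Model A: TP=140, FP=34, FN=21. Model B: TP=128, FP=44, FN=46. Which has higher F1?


Model A: P=140/174=0.8046, R=140/161=0.8696, F1=2PR/(P+R)=2TP/(2TP+FP+FN)=280/335=0.8358
Model B: P=128/172=0.7442, R=128/174=0.7356, F1=2PR/(P+R)=2TP/(2TP+FP+FN)=256/346=0.7399
0.8358 > 0.7399 → Model A

Model A


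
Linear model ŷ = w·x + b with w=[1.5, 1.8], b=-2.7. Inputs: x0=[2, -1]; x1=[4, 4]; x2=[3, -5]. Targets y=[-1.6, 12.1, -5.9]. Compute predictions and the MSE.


ŷ0 = (1.5)·(2) + (1.8)·(-1) - 2.7 = -1.5
ŷ1 = (1.5)·(4) + (1.8)·(4) - 2.7 = 10.5
ŷ2 = (1.5)·(3) + (1.8)·(-5) - 2.7 = -7.2
errors² = [0.01, 2.56, 1.69]
MSE = 4.2600/3 = 1.42

1.42


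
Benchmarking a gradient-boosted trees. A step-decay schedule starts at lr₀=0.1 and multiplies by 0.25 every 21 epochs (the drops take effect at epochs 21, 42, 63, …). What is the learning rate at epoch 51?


n_drops = ⌊51/21⌋ = 2
lr = 0.1·0.25^2 = 0.1·0.0625 = 0.00625

0.00625


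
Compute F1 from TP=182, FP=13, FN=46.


Precision = 182/195 = 0.9333
Recall = 182/228 = 0.7982
F1 = 2·P·R/(P+R) = 2·TP/(2·TP+FP+FN) = 364/(364+13+46) = 364/423 = 0.8605

0.8605


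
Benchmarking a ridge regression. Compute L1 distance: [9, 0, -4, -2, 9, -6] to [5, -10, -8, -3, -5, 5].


d = |9-5| + |0+ 10| + |-4+ 8| + |-2+ 3| + |9+ 5| + |-6-5|
  = 4 + 10 + 4 + 1 + 14 + 11
  = 44

44


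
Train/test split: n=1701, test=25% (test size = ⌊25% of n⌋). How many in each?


Test = ⌊1701·25/100⌋ = 425
Train = 1701 - 425 = 1276

Train: 1276, Test: 425


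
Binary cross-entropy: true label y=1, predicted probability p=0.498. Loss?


BCE = -[y·ln(p) + (1-y)·ln(1-p)]
= -1·ln(0.498) - 0
= -ln(0.498) = 0.6972

0.6972


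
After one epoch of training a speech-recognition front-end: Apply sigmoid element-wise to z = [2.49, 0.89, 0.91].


σ(2.49) = 1/(1+e^-2.49) = 0.9234
σ(0.89) = 1/(1+e^-0.89) = 0.7089
σ(0.91) = 1/(1+e^-0.91) = 0.713
result = [0.9234, 0.7089, 0.713]

[0.9234, 0.7089, 0.713]


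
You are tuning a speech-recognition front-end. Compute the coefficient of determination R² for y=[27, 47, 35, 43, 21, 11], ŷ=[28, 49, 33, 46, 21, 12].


ȳ = 30.6667
SS_res = Σ(y-ŷ)² = 19
SS_tot = Σ(y-ȳ)² = 931.33
R² = 1 - SS_res/SS_tot = 1 - 0.0204 = 0.9796

0.9796


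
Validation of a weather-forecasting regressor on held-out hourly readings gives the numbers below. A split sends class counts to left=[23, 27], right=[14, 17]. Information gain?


Parent = [37, 44], H_parent = 0.9946
H_left = 0.9954 (n=50), H_right = 0.9932 (n=31)
H_children = (50/81)·0.9954 + (31/81)·0.9932 = 0.9946
IG = 0.9946 - 0.9946 = 0.0

0.0


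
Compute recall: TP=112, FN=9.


Recall = TP/(TP+FN)
= 112/(112+9)
= 112/121 = 92.56%

92.56%


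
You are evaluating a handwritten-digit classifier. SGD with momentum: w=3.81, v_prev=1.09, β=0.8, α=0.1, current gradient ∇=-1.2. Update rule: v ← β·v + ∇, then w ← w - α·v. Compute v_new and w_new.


v_new = 0.8·1.09 - 1.2 = 0.872 - 1.2 = -0.328
w_new = 3.81 - 0.1·-0.328 = 3.81 + 0.0328 = 3.8428

v_new=-0.328, w_new=3.8428


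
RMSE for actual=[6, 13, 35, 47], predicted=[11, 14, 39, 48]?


MSE = 43/4 = 10.75
RMSE = √(43/4) = 3.2787

3.2787


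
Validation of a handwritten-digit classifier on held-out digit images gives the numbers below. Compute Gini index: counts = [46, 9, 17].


Probabilities: [46/72, 9/72, 17/72] ≈ [0.6389, 0.125, 0.2361]
Σpᵢ² = (2116 + 81 + 289)/72² = 2486/5184
Gini = 1 - Σpᵢ² = 1 - 2486/5184 = 0.5204

0.5204


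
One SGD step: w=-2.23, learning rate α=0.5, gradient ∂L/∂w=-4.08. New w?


w_new = w - α·∇
= -2.23 - 0.5·-4.08
= -2.23 + 2.04
= -0.19

-0.19


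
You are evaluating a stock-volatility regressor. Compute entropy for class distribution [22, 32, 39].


Probabilities: [22/93, 32/93, 39/93] ≈ [0.2366, 0.3441, 0.4194]
H = -((22/93)·log₂(22/93) + (32/93)·log₂(32/93) + (39/93)·log₂(39/93))
  = 1.5474 bits

1.5474 bits


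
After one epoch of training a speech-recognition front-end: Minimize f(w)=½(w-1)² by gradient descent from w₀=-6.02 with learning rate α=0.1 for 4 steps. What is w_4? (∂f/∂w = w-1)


step 1: grad = -6.02-1 = -7.02; w = -6.02 - 0.1·(-7.02) = -5.318
step 2: grad = -5.318-1 = -6.318; w = -5.318 - 0.1·(-6.318) = -4.6862
step 3: grad = -4.6862-1 = -5.6862; w = -4.6862 - 0.1·(-5.6862) = -4.11758
step 4: grad = -4.11758-1 = -5.11758; w = -4.11758 - 0.1·(-5.11758) = -3.605822

-3.605822


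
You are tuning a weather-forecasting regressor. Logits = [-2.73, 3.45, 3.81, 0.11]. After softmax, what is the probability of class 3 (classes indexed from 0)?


Exponentials: e^-2.73=0.0652, e^3.45=31.5004, e^3.81=45.1504, e^0.11=1.1163
Sum = 77.8323
Softmax = [0.0008, 0.4047, 0.5801, 0.0143]
p[3] = 1.1163/77.8323 = 0.0143

0.0143


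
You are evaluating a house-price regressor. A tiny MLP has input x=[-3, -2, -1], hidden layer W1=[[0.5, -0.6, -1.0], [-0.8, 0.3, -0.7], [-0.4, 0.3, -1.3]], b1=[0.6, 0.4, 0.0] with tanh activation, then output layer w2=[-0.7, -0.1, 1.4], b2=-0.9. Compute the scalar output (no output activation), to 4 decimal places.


z1[0] = (0.5)·(-3) + (-0.6)·(-2) + (-1.0)·(-1) + 0.6 = 1.3
z1[1] = (-0.8)·(-3) + (0.3)·(-2) + (-0.7)·(-1) + 0.4 = 2.9
z1[2] = (-0.4)·(-3) + (0.3)·(-2) + (-1.3)·(-1) + 0.0 = 1.9
h = tanh(z1) = [0.8617, 0.994, 0.9562]
output = (-0.7)·(0.8617) + (-0.1)·(0.994) + (1.4)·(0.9562) - 0.9 = -0.2639

-0.2639


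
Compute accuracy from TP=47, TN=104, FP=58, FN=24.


Accuracy = (TP+TN)/(TP+TN+FP+FN)
= (47+104)/(233)
= 151/233 = 64.81%

64.81%


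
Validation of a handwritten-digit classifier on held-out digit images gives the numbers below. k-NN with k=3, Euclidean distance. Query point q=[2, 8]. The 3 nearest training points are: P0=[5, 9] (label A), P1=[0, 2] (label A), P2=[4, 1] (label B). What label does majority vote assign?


d(q,P0) = 3.1623  (label A)
d(q,P1) = 6.3246  (label A)
d(q,P2) = 7.2801  (label B)
Votes: A=2, B=1
Majority → A

A


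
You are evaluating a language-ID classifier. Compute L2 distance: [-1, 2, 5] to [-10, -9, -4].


d = √((-1+ 10)² + (2+ 9)² + (5+ 4)²)
  = √(81 + 121 + 81)
  = √283 = 16.8226

16.8226


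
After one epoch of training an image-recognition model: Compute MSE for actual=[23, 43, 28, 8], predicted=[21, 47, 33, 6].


Squared errors: (23-21)²=4, (43-47)²=16, (28-33)²=25, (8-6)²=4
Sum = 49
MSE = 49/4 = 49/4

49/4


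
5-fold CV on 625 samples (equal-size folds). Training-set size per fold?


Fold size = 625/5 = 125
Training per fold = 625 - 125 = 500

500


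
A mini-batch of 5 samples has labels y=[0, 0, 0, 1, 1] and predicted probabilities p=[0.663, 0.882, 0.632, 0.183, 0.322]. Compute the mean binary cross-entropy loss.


L[0] = -ln(1-0.663) = -ln(0.337) = 1.0877
L[1] = -ln(1-0.882) = -ln(0.118) = 2.1371
L[2] = -ln(1-0.632) = -ln(0.368) = 0.9997
L[3] = -ln(0.183) = 1.6983
L[4] = -ln(0.322) = 1.1332
mean = (1.0877 + 2.1371 + 0.9997 + 1.6983 + 1.1332)/5 = 1.4112

1.4112


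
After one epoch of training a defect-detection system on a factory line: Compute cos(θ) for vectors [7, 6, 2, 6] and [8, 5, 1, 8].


A·B = 7·8 + 6·5 + 2·1 + 6·8 = 136
‖A‖ = √125 = 11.1803, ‖B‖ = √154 = 12.4097
cos = 136/(√125·√154) = 136/√19250 = 0.9802

0.9802


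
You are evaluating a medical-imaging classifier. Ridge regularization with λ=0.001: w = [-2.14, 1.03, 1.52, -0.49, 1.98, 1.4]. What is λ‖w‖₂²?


‖w‖₂² = (-2.14)² + (1.03)² + (1.52)² + (-0.49)² + (1.98)² + (1.4)²
     = 4.5796 + 1.0609 + 2.3104 + 0.2401 + 3.9204 + 1.96
     = 14.0714
λ·‖w‖₂² = 0.001·14.0714 = 0.014071

0.014071


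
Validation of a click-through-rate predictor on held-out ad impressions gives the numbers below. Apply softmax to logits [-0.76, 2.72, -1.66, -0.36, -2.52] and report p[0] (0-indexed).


Exponentials: e^-0.76=0.4677, e^2.72=15.1803, e^-1.66=0.1901, e^-0.36=0.6977, e^-2.52=0.0805
Sum = 16.6163
Softmax = [0.0281, 0.9136, 0.0114, 0.042, 0.0048]
p[0] = 0.4677/16.6163 = 0.0281

0.0281


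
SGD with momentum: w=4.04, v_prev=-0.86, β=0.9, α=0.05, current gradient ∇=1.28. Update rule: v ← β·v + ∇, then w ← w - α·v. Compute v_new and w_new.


v_new = 0.9·-0.86 + 1.28 = -0.774 + 1.28 = 0.506
w_new = 4.04 - 0.05·0.506 = 4.04 - 0.0253 = 4.0147

v_new=0.506, w_new=4.0147


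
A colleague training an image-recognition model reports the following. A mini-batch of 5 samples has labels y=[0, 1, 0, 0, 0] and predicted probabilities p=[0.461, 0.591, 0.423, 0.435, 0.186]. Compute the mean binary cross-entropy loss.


L[0] = -ln(1-0.461) = -ln(0.539) = 0.618
L[1] = -ln(0.591) = 0.5259
L[2] = -ln(1-0.423) = -ln(0.577) = 0.5499
L[3] = -ln(1-0.435) = -ln(0.565) = 0.5709
L[4] = -ln(1-0.186) = -ln(0.814) = 0.2058
mean = (0.618 + 0.5259 + 0.5499 + 0.5709 + 0.2058)/5 = 0.4941

0.4941


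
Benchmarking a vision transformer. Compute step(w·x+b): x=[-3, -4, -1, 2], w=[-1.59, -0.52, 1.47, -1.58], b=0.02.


z = (-3)·(-1.59) + (-4)·(-0.52) + (-1)·(1.47) + (2)·(-1.58) + 0.02
  = 2.24
step(z) = 1 (z≥0)

1


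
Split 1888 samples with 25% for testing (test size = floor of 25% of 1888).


Test = ⌊1888·25/100⌋ = 472
Train = 1888 - 472 = 1416

Train: 1416, Test: 472


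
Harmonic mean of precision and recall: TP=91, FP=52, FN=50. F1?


Precision = 91/143 = 0.6364
Recall = 91/141 = 0.6454
F1 = 2·P·R/(P+R) = 2·TP/(2·TP+FP+FN) = 182/(182+52+50) = 182/284 = 0.6408

0.6408


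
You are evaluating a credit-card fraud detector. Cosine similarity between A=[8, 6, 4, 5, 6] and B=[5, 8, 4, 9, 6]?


A·B = 8·5 + 6·8 + 4·4 + 5·9 + 6·6 = 185
‖A‖ = √177 = 13.3041, ‖B‖ = √222 = 14.8997
cos = 185/(√177·√222) = 185/√39294 = 0.9333

0.9333


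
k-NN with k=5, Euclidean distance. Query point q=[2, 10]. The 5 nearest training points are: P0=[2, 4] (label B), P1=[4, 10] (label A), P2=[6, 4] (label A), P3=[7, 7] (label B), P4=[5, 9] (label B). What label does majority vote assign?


d(q,P0) = 6.0  (label B)
d(q,P1) = 2.0  (label A)
d(q,P2) = 7.2111  (label A)
d(q,P3) = 5.831  (label B)
d(q,P4) = 3.1623  (label B)
Votes: A=2, B=3
Majority → B

B


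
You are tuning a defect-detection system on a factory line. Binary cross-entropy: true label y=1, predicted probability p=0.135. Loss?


BCE = -[y·ln(p) + (1-y)·ln(1-p)]
= -1·ln(0.135) - 0
= -ln(0.135) = 2.0025

2.0025


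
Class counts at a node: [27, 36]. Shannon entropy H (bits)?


Probabilities: [27/63, 36/63] ≈ [0.4286, 0.5714]
H = -((27/63)·log₂(27/63) + (36/63)·log₂(36/63))
  = 0.9852 bits

0.9852 bits


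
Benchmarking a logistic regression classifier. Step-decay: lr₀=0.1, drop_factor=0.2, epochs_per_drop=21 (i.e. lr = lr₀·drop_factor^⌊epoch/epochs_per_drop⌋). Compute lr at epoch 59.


n_drops = ⌊59/21⌋ = 2
lr = 0.1·0.2^2 = 0.1·0.04 = 0.004

0.004


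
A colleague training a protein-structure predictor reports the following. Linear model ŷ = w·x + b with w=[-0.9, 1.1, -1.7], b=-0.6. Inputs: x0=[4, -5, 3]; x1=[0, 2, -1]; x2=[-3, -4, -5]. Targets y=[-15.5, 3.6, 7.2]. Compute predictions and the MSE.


ŷ0 = (-0.9)·(4) + (1.1)·(-5) + (-1.7)·(3) - 0.6 = -14.8
ŷ1 = (-0.9)·(0) + (1.1)·(2) + (-1.7)·(-1) - 0.6 = 3.3
ŷ2 = (-0.9)·(-3) + (1.1)·(-4) + (-1.7)·(-5) - 0.6 = 6.2
errors² = [0.49, 0.09, 1.0]
MSE = 1.5800/3 = 0.5267

0.5267


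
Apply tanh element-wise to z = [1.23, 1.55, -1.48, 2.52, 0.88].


tanh(1.23) = 0.8426
tanh(1.55) = 0.9138
tanh(-1.48) = -0.9015
tanh(2.52) = 0.9871
tanh(0.88) = 0.7064
result = [0.8426, 0.9138, -0.9015, 0.9871, 0.7064]

[0.8426, 0.9138, -0.9015, 0.9871, 0.7064]


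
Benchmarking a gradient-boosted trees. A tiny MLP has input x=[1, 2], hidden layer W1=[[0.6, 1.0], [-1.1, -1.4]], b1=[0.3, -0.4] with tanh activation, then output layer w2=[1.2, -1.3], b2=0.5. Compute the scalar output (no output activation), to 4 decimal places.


z1[0] = (0.6)·(1) + (1.0)·(2) + 0.3 = 2.9
z1[1] = (-1.1)·(1) + (-1.4)·(2) - 0.4 = -4.3
h = tanh(z1) = [0.994, -0.9996]
output = (1.2)·(0.994) + (-1.3)·(-0.9996) + 0.5 = 2.9923

2.9923


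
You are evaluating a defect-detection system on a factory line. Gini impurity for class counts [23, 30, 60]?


Probabilities: [23/113, 30/113, 60/113] ≈ [0.2035, 0.2655, 0.531]
Σpᵢ² = (529 + 900 + 3600)/113² = 5029/12769
Gini = 1 - Σpᵢ² = 1 - 5029/12769 = 0.6062

0.6062


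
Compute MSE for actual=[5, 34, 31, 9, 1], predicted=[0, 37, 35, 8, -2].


Squared errors: (5-0)²=25, (34-37)²=9, (31-35)²=16, (9-8)²=1, (1+ 2)²=9
Sum = 60
MSE = 60/5 = 12

12


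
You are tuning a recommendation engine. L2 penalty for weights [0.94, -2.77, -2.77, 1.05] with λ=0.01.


‖w‖₂² = (0.94)² + (-2.77)² + (-2.77)² + (1.05)²
     = 0.8836 + 7.6729 + 7.6729 + 1.1025
     = 17.3319
λ·‖w‖₂² = 0.01·17.3319 = 0.173319

0.173319


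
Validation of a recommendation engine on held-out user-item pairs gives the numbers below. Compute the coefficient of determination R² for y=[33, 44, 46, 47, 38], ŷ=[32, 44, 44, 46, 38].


ȳ = 41.6
SS_res = Σ(y-ŷ)² = 6
SS_tot = Σ(y-ȳ)² = 141.2
R² = 1 - SS_res/SS_tot = 1 - 0.0425 = 0.9575

0.9575


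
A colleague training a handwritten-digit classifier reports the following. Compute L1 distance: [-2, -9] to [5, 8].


d = |-2-5| + |-9-8|
  = 7 + 17
  = 24

24


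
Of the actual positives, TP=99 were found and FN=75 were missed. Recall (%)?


Recall = TP/(TP+FN)
= 99/(99+75)
= 99/174 = 56.9%

56.9%


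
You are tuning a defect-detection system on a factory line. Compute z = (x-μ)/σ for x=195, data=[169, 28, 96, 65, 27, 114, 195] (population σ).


μ = 99.1429, σ = 60.6287
z = (195 - 99.1429)/60.6287 = 1.5811

1.5811


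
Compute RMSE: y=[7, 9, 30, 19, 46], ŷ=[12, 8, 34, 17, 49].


MSE = 55/5 = 11
RMSE = √(55/5) = 3.3166

3.3166


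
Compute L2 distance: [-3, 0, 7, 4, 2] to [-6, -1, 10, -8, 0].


d = √((-3+ 6)² + (0+ 1)² + (7-10)² + (4+ 8)² + (2-0)²)
  = √(9 + 1 + 9 + 144 + 4)
  = √167 = 12.9228

12.9228


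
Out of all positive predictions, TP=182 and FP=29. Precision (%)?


Precision = TP/(TP+FP)
= 182/(182+29)
= 182/211 = 86.26%

86.26%


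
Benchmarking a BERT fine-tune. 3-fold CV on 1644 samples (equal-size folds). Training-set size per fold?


Fold size = 1644/3 = 548
Training per fold = 1644 - 548 = 1096

1096


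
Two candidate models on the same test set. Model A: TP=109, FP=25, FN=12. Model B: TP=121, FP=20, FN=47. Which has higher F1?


Model A: P=109/134=0.8134, R=109/121=0.9008, F1=2PR/(P+R)=2TP/(2TP+FP+FN)=218/255=0.8549
Model B: P=121/141=0.8582, R=121/168=0.7202, F1=2PR/(P+R)=2TP/(2TP+FP+FN)=242/309=0.7832
0.8549 > 0.7832 → Model A

Model A


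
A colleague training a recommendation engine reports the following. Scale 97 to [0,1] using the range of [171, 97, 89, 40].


min=40, max=171
(97-40)/(171-40) = 57/131 = 0.4351

0.4351


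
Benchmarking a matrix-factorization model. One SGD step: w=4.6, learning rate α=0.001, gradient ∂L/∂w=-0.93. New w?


w_new = w - α·∇
= 4.6 - 0.001·-0.93
= 4.6 + 0.00093
= 4.60093

4.60093


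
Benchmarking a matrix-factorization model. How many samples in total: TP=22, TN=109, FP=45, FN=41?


Total = TP + TN + FP + FN
= 22 + 109 + 45 + 41
= 217
(Predicted positive: 67, predicted negative: 150)

217


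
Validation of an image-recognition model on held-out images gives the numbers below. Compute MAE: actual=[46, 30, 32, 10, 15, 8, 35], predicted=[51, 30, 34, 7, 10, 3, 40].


Absolute errors: |46-51|=5, |30-30|=0, |32-34|=2, |10-7|=3, |15-10|=5, |8-3|=5, |35-40|=5
Sum = 25
MAE = 25/7 = 25/7

25/7


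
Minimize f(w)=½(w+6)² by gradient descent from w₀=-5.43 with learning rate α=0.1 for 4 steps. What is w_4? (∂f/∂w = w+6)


step 1: grad = -5.43+6 = 0.57; w = -5.43 - 0.1·(0.57) = -5.487
step 2: grad = -5.487+6 = 0.513; w = -5.487 - 0.1·(0.513) = -5.5383
step 3: grad = -5.5383+6 = 0.4617; w = -5.5383 - 0.1·(0.4617) = -5.58447
step 4: grad = -5.58447+6 = 0.41553; w = -5.58447 - 0.1·(0.41553) = -5.626023

-5.626023


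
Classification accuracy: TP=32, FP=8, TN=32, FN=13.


Accuracy = (TP+TN)/(TP+TN+FP+FN)
= (32+32)/(85)
= 64/85 = 75.29%

75.29%


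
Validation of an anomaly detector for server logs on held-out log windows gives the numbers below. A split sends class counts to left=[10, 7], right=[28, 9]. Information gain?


Parent = [38, 16], H_parent = 0.8767
H_left = 0.9774 (n=17), H_right = 0.8004 (n=37)
H_children = (17/54)·0.9774 + (37/54)·0.8004 = 0.8561
IG = 0.8767 - 0.8561 = 0.0206

0.0206


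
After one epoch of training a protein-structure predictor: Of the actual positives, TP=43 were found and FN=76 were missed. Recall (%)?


Recall = TP/(TP+FN)
= 43/(43+76)
= 43/119 = 36.13%

36.13%


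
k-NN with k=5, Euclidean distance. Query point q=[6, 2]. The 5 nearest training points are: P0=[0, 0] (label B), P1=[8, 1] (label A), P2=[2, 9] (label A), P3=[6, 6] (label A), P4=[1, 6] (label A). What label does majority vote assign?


d(q,P0) = 6.3246  (label B)
d(q,P1) = 2.2361  (label A)
d(q,P2) = 8.0623  (label A)
d(q,P3) = 4.0  (label A)
d(q,P4) = 6.4031  (label A)
Votes: A=4, B=1
Majority → A

A


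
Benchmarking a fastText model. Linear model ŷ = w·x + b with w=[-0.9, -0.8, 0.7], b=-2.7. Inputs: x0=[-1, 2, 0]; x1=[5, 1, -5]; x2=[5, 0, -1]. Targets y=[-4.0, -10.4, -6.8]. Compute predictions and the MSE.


ŷ0 = (-0.9)·(-1) + (-0.8)·(2) + (0.7)·(0) - 2.7 = -3.4
ŷ1 = (-0.9)·(5) + (-0.8)·(1) + (0.7)·(-5) - 2.7 = -11.5
ŷ2 = (-0.9)·(5) + (-0.8)·(0) + (0.7)·(-1) - 2.7 = -7.9
errors² = [0.36, 1.21, 1.21]
MSE = 2.7800/3 = 0.9267

0.9267


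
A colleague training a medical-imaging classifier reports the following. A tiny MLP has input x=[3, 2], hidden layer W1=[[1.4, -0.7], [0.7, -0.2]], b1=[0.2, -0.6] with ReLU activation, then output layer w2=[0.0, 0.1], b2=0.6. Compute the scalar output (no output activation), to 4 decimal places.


z1[0] = (1.4)·(3) + (-0.7)·(2) + 0.2 = 3.0
z1[1] = (0.7)·(3) + (-0.2)·(2) - 0.6 = 1.1
h = ReLU(z1) = [3.0, 1.1]
output = (0.0)·(3.0) + (0.1)·(1.1) + 0.6 = 0.71

0.71


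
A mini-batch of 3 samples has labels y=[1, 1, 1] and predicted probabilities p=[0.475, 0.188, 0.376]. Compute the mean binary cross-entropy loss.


L[0] = -ln(0.475) = 0.7444
L[1] = -ln(0.188) = 1.6713
L[2] = -ln(0.376) = 0.9782
mean = (0.7444 + 1.6713 + 0.9782)/3 = 1.1313

1.1313


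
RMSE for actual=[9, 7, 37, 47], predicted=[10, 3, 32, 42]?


MSE = 67/4 = 16.75
RMSE = √(67/4) = 4.0927

4.0927


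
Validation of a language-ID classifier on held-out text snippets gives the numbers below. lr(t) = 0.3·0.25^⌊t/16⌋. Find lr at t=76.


n_drops = ⌊76/16⌋ = 4
lr = 0.3·0.25^4 = 0.3·0.00390625 = 0.001171875

0.001171875


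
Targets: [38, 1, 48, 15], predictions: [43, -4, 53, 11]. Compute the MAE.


Absolute errors: |38-43|=5, |1+ 4|=5, |48-53|=5, |15-11|=4
Sum = 19
MAE = 19/4 = 19/4

19/4


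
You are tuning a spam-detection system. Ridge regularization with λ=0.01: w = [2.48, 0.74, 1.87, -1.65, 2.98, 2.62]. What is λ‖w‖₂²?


‖w‖₂² = (2.48)² + (0.74)² + (1.87)² + (-1.65)² + (2.98)² + (2.62)²
     = 6.1504 + 0.5476 + 3.4969 + 2.7225 + 8.8804 + 6.8644
     = 28.6622
λ·‖w‖₂² = 0.01·28.6622 = 0.286622

0.286622


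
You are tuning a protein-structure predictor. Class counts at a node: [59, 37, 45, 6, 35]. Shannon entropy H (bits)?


Probabilities: [59/182, 37/182, 45/182, 6/182, 35/182] ≈ [0.3242, 0.2033, 0.2473, 0.033, 0.1923]
H = -((59/182)·log₂(59/182) + (37/182)·log₂(37/182) + (45/182)·log₂(45/182) + (6/182)·log₂(6/182) + (35/182)·log₂(35/182))
  = 2.1122 bits

2.1122 bits


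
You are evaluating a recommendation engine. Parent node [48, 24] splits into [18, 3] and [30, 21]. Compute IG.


Parent = [48, 24], H_parent = 0.9183
H_left = 0.5917 (n=21), H_right = 0.9774 (n=51)
H_children = (21/72)·0.5917 + (51/72)·0.9774 = 0.8649
IG = 0.9183 - 0.8649 = 0.0534

0.0534


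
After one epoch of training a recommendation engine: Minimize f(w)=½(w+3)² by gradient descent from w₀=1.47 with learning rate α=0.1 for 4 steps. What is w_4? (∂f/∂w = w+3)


step 1: grad = 1.47+3 = 4.47; w = 1.47 - 0.1·(4.47) = 1.023
step 2: grad = 1.023+3 = 4.023; w = 1.023 - 0.1·(4.023) = 0.6207
step 3: grad = 0.6207+3 = 3.6207; w = 0.6207 - 0.1·(3.6207) = 0.25863
step 4: grad = 0.25863+3 = 3.25863; w = 0.25863 - 0.1·(3.25863) = -0.067233

-0.067233


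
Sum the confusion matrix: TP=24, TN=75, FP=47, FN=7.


Total = TP + TN + FP + FN
= 24 + 75 + 47 + 7
= 153
(Predicted positive: 71, predicted negative: 82)

153


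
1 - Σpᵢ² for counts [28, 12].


Probabilities: [28/40, 12/40] ≈ [0.7, 0.3]
Σpᵢ² = (784 + 144)/40² = 928/1600
Gini = 1 - Σpᵢ² = 1 - 928/1600 = 0.42

0.42


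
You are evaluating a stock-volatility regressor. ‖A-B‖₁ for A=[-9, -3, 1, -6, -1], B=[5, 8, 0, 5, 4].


d = |-9-5| + |-3-8| + |1-0| + |-6-5| + |-1-4|
  = 14 + 11 + 1 + 11 + 5
  = 42

42


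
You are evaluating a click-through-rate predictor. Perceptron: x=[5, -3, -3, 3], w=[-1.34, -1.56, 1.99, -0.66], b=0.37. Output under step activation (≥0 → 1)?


z = (5)·(-1.34) + (-3)·(-1.56) + (-3)·(1.99) + (3)·(-0.66) + 0.37
  = -9.6
step(z) = 0 (z<0)

0


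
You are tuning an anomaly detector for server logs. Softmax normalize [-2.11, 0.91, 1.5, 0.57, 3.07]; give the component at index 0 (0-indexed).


Exponentials: e^-2.11=0.1212, e^0.91=2.4843, e^1.5=4.4817, e^0.57=1.7683, e^3.07=21.5419
Sum = 30.3974
Softmax = [0.004, 0.0817, 0.1474, 0.0582, 0.7087]
p[0] = 0.1212/30.3974 = 0.004

0.004


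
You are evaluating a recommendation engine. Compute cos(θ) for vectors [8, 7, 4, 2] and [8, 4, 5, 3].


A·B = 8·8 + 7·4 + 4·5 + 2·3 = 118
‖A‖ = √133 = 11.5326, ‖B‖ = √114 = 10.6771
cos = 118/(√133·√114) = 118/√15162 = 0.9583

0.9583


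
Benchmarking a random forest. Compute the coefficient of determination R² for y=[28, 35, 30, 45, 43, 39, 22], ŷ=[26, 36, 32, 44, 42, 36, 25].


ȳ = 34.5714
SS_res = Σ(y-ŷ)² = 29
SS_tot = Σ(y-ȳ)² = 421.71
R² = 1 - SS_res/SS_tot = 1 - 0.0688 = 0.9312

0.9312


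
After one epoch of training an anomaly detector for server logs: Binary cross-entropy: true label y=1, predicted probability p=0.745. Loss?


BCE = -[y·ln(p) + (1-y)·ln(1-p)]
= -1·ln(0.745) - 0
= -ln(0.745) = 0.2944

0.2944


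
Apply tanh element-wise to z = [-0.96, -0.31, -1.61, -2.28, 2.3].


tanh(-0.96) = -0.7443
tanh(-0.31) = -0.3004
tanh(-1.61) = -0.9232
tanh(-2.28) = -0.9793
tanh(2.3) = 0.9801
result = [-0.7443, -0.3004, -0.9232, -0.9793, 0.9801]

[-0.7443, -0.3004, -0.9232, -0.9793, 0.9801]


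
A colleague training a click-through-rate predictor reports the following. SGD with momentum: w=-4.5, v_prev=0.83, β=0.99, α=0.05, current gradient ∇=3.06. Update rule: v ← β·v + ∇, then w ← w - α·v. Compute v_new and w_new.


v_new = 0.99·0.83 + 3.06 = 0.8217 + 3.06 = 3.8817
w_new = -4.5 - 0.05·3.8817 = -4.5 - 0.194085 = -4.694085

v_new=3.8817, w_new=-4.694085


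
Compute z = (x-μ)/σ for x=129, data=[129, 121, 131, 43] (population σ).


μ = 106, σ = 36.565
z = (129 - 106)/36.565 = 0.629

0.629


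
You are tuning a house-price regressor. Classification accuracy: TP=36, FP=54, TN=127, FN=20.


Accuracy = (TP+TN)/(TP+TN+FP+FN)
= (36+127)/(237)
= 163/237 = 68.78%

68.78%


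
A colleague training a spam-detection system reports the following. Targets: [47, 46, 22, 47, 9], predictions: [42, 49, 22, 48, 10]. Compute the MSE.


Squared errors: (47-42)²=25, (46-49)²=9, (22-22)²=0, (47-48)²=1, (9-10)²=1
Sum = 36
MSE = 36/5 = 36/5

36/5


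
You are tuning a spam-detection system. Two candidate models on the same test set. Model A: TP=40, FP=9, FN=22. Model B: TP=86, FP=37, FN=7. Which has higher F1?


Model A: P=40/49=0.8163, R=40/62=0.6452, F1=2PR/(P+R)=2TP/(2TP+FP+FN)=80/111=0.7207
Model B: P=86/123=0.6992, R=86/93=0.9247, F1=2PR/(P+R)=2TP/(2TP+FP+FN)=172/216=0.7963
0.7207 < 0.7963 → Model B

Model B


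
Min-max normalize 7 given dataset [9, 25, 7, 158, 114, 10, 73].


min=7, max=158
(7-7)/(158-7) = 0/151 = 0.0

0.0


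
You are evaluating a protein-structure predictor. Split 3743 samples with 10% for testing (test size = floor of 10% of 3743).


Test = ⌊3743·10/100⌋ = 374
Train = 3743 - 374 = 3369

Train: 3369, Test: 374


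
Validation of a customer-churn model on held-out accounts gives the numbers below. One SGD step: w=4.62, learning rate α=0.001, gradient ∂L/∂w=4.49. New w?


w_new = w - α·∇
= 4.62 - 0.001·4.49
= 4.62 - 0.00449
= 4.61551

4.61551


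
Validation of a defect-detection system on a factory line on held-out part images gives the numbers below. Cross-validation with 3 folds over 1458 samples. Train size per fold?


Fold size = 1458/3 = 486
Training per fold = 1458 - 486 = 972

972


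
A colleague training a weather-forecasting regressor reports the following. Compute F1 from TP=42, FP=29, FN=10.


Precision = 42/71 = 0.5915
Recall = 42/52 = 0.8077
F1 = 2·P·R/(P+R) = 2·TP/(2·TP+FP+FN) = 84/(84+29+10) = 84/123 = 0.6829

0.6829


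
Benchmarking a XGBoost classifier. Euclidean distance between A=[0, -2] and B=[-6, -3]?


d = √((0+ 6)² + (-2+ 3)²)
  = √(36 + 1)
  = √37 = 6.0828

6.0828


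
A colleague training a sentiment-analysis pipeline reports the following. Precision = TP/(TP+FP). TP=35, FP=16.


Precision = TP/(TP+FP)
= 35/(35+16)
= 35/51 = 68.63%

68.63%


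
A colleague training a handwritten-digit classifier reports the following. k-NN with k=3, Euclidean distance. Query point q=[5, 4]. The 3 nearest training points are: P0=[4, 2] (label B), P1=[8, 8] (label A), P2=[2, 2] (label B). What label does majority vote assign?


d(q,P0) = 2.2361  (label B)
d(q,P1) = 5.0  (label A)
d(q,P2) = 3.6056  (label B)
Votes: A=1, B=2
Majority → B

B


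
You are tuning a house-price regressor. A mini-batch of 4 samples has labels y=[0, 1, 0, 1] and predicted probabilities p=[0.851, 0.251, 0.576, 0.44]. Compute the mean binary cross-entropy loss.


L[0] = -ln(1-0.851) = -ln(0.149) = 1.9038
L[1] = -ln(0.251) = 1.3823
L[2] = -ln(1-0.576) = -ln(0.424) = 0.858
L[3] = -ln(0.44) = 0.821
mean = (1.9038 + 1.3823 + 0.858 + 0.821)/4 = 1.2413

1.2413


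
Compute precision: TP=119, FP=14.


Precision = TP/(TP+FP)
= 119/(119+14)
= 119/133 = 89.47%

89.47%


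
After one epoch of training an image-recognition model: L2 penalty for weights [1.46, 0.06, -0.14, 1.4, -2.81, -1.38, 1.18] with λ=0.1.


‖w‖₂² = (1.46)² + (0.06)² + (-0.14)² + (1.4)² + (-2.81)² + (-1.38)² + (1.18)²
     = 2.1316 + 0.0036 + 0.0196 + 1.96 + 7.8961 + 1.9044 + 1.3924
     = 15.3077
λ·‖w‖₂² = 0.1·15.3077 = 1.53077

1.53077


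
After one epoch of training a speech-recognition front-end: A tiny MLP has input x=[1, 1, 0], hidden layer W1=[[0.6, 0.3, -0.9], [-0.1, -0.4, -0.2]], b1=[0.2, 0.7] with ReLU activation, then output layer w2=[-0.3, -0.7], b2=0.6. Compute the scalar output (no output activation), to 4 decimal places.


z1[0] = (0.6)·(1) + (0.3)·(1) + (-0.9)·(0) + 0.2 = 1.1
z1[1] = (-0.1)·(1) + (-0.4)·(1) + (-0.2)·(0) + 0.7 = 0.2
h = ReLU(z1) = [1.1, 0.2]
output = (-0.3)·(1.1) + (-0.7)·(0.2) + 0.6 = 0.13

0.13


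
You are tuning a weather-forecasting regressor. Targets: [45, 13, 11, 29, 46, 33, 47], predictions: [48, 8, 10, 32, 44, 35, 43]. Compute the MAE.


Absolute errors: |45-48|=3, |13-8|=5, |11-10|=1, |29-32|=3, |46-44|=2, |33-35|=2, |47-43|=4
Sum = 20
MAE = 20/7 = 20/7

20/7


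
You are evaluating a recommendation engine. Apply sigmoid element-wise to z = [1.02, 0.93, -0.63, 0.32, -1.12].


σ(1.02) = 1/(1+e^-1.02) = 0.735
σ(0.93) = 1/(1+e^-0.93) = 0.7171
σ(-0.63) = 1/(1+e^0.63) = 0.3475
σ(0.32) = 1/(1+e^-0.32) = 0.5793
σ(-1.12) = 1/(1+e^1.12) = 0.246
result = [0.735, 0.7171, 0.3475, 0.5793, 0.246]

[0.735, 0.7171, 0.3475, 0.5793, 0.246]


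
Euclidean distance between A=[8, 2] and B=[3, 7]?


d = √((8-3)² + (2-7)²)
  = √(25 + 25)
  = √50 = 7.0711

7.0711


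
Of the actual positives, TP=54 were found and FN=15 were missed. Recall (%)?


Recall = TP/(TP+FN)
= 54/(54+15)
= 54/69 = 78.26%

78.26%


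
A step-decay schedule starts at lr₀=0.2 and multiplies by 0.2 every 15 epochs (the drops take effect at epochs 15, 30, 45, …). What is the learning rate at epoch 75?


n_drops = ⌊75/15⌋ = 5
lr = 0.2·0.2^5 = 0.2·0.00032 = 0.000064

0.000064


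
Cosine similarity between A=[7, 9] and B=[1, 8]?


A·B = 7·1 + 9·8 = 79
‖A‖ = √130 = 11.4018, ‖B‖ = √65 = 8.0623
cos = 79/(√130·√65) = 79/√8450 = 0.8594

0.8594


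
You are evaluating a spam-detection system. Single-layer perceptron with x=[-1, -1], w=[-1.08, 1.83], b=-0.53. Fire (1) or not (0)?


z = (-1)·(-1.08) + (-1)·(1.83) - 0.53
  = -1.28
step(z) = 0 (z<0)

0


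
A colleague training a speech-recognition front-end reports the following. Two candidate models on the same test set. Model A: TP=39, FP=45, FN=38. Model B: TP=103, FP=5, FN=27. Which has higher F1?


Model A: P=39/84=0.4643, R=39/77=0.5065, F1=2PR/(P+R)=2TP/(2TP+FP+FN)=78/161=0.4845
Model B: P=103/108=0.9537, R=103/130=0.7923, F1=2PR/(P+R)=2TP/(2TP+FP+FN)=206/238=0.8655
0.4845 < 0.8655 → Model B

Model B


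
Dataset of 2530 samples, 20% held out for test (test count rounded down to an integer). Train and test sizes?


Test = ⌊2530·20/100⌋ = 506
Train = 2530 - 506 = 2024

Train: 2024, Test: 506


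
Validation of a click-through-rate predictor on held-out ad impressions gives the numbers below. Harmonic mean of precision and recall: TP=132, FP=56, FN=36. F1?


Precision = 132/188 = 0.7021
Recall = 132/168 = 0.7857
F1 = 2·P·R/(P+R) = 2·TP/(2·TP+FP+FN) = 264/(264+56+36) = 264/356 = 0.7416

0.7416


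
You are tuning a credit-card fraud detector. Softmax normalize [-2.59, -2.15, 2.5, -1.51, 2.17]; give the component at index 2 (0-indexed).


Exponentials: e^-2.59=0.075, e^-2.15=0.1165, e^2.5=12.1825, e^-1.51=0.2209, e^2.17=8.7583
Sum = 21.3532
Softmax = [0.0035, 0.0055, 0.5705, 0.0103, 0.4102]
p[2] = 12.1825/21.3532 = 0.5705

0.5705
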